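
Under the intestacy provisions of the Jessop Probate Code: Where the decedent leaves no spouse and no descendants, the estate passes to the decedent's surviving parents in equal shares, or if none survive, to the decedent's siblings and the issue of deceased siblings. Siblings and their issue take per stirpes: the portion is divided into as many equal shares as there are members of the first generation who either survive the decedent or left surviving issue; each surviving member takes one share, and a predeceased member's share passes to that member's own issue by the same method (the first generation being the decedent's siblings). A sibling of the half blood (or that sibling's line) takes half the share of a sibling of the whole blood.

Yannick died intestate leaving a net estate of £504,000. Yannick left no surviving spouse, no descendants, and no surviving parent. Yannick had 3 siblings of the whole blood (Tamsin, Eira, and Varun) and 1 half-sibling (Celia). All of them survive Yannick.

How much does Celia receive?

Celia receives £72,000.

The entire £504,000 passes to the siblings and their issue.
Counting each half-blood sibling's line as half a unit, there are 7/2 units in £504,000, so one unit is £144,000. Whole-blood lines (Tamsin, Eira, and Varun) take £144,000 each; half-blood lines (Celia) take £72,000 each.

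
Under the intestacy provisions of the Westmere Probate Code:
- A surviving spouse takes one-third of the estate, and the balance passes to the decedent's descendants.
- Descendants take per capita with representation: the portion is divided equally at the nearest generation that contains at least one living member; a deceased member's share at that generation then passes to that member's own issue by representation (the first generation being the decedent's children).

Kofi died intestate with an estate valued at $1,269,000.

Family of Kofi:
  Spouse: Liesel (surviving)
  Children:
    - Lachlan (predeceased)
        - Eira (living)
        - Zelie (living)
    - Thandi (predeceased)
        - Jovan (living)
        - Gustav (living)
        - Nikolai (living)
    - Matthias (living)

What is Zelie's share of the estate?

Liesel takes one-third of $1,269,000 = $423,000. The remaining $846,000 passes to the descendants.
The descendants' portion ($846,000) is divided into 3 shares of $282,000: Matthias takes $282,000; Lachlan's $282,000 share passes to Lachlan's issue; Thandi's $282,000 share passes to Thandi's issue.
Lachlan's share ($282,000) is divided into 2 shares of $141,000: Eira and Zelie each take $141,000.
Thandi's share ($282,000) is divided into 3 shares of $94,000: Jovan, Gustav, and Nikolai each take $94,000.

Zelie receives $141,000.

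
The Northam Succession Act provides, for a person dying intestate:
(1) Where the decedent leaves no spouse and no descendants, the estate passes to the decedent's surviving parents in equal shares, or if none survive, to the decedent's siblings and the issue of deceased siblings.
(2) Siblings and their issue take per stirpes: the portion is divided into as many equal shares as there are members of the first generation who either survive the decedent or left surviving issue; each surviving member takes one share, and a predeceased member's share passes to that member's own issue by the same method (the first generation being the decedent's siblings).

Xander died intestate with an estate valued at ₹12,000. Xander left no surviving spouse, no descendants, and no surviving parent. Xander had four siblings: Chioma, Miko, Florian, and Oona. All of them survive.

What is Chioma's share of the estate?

The entire ₹12,000 passes to the siblings and their issue.
That amount (₹12,000) is divided into 4 shares of ₹3,000: Chioma, Miko, Florian, and Oona each take ₹3,000.

Chioma receives ₹3,000.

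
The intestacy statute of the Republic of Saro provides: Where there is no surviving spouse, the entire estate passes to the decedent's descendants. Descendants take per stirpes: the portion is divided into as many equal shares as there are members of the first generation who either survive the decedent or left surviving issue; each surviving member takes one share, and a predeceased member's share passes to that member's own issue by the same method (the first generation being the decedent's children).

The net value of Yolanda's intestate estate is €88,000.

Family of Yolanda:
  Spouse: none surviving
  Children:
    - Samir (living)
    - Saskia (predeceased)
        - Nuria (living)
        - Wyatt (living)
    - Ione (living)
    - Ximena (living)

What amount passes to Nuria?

The entire €88,000 passes to the descendants.
That amount (€88,000) is divided into 4 shares of €22,000: Samir, Ione, and Ximena each take €22,000; Saskia's €22,000 share passes to Saskia's issue.
Saskia's share (€22,000) is divided into 2 shares of €11,000: Nuria and Wyatt each take €11,000.

Nuria receives €11,000.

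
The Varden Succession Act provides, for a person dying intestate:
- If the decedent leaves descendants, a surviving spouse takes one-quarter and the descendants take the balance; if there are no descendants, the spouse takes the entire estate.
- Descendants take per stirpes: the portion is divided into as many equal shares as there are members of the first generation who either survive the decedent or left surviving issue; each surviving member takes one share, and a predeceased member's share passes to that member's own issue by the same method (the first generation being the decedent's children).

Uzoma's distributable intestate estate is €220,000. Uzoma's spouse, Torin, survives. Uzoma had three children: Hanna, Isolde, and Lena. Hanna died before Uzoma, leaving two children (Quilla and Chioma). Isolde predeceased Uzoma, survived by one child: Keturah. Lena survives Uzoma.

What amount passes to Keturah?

Keturah receives €55,000.

Torin takes one-quarter of €220,000 = €55,000. The remaining €165,000 passes to the descendants.
The descendants' portion (€165,000) is divided into 3 shares of €55,000: Lena takes €55,000; Hanna's €55,000 share passes to Hanna's issue; Isolde's €55,000 share passes to Isolde's issue.
Hanna's share (€55,000) is divided into 2 shares of €27,500: Quilla and Chioma each take €27,500.
Isolde's share (€55,000) passes entirely to Keturah.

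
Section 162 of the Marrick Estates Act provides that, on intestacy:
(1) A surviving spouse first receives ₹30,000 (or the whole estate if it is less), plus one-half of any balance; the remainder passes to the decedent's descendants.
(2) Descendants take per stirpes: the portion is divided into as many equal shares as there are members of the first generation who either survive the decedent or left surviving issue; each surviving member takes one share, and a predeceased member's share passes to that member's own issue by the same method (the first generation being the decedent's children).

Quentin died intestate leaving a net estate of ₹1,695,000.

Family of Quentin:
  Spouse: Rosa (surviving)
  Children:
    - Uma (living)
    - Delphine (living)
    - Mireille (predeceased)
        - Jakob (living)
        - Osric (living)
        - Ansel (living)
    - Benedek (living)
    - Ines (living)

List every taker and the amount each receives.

Rosa: ₹862,500; Uma: ₹166,500; Delphine: ₹166,500; Jakob: ₹55,500; Osric: ₹55,500; Ansel: ₹55,500; Benedek: ₹166,500; Ines: ₹166,500

Rosa first takes ₹30,000, leaving a balance of ₹1,665,000. Rosa then takes one-half of the balance (₹832,500), for a total of ₹862,500. The remaining ₹832,500 passes to the descendants.
The descendants' portion (₹832,500) is divided into 5 shares of ₹166,500: Uma, Delphine, Benedek, and Ines each take ₹166,500; Mireille's ₹166,500 share passes to Mireille's issue.
Mireille's share (₹166,500) is divided into 3 shares of ₹55,500: Jakob, Osric, and Ansel each take ₹55,500.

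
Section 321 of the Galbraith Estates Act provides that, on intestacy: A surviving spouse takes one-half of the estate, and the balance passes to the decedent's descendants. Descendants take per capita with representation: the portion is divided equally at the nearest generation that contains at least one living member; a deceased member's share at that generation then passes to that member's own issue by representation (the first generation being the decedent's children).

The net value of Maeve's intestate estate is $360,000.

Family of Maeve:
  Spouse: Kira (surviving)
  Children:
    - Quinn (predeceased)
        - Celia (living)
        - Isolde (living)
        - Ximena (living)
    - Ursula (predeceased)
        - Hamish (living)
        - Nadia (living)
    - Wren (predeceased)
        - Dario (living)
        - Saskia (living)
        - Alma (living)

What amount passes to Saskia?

Saskia receives $22,500.

Kira takes one-half of $360,000 = $180,000. The remaining $180,000 passes to the descendants.
No child survives, so the initial division is made at the grandchildren's generation.
The descendants' portion ($180,000) is divided into 8 shares of $22,500: Celia, Isolde, Ximena, Hamish, Nadia, Dario, Saskia, and Alma each take $22,500.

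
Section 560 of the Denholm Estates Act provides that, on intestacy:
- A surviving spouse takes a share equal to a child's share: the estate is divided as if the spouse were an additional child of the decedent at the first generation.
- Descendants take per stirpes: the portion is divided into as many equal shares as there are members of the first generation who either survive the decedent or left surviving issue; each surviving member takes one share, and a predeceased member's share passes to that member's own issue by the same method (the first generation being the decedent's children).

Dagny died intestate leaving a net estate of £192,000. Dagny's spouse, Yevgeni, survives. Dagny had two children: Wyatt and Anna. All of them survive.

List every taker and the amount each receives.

Yevgeni: £64,000; Wyatt: £64,000; Anna: £64,000

The spouse counts as an additional share at the children's level, so there are 3 primary shares of £64,000. Yevgeni takes one such share (£64,000).
The children's combined portion (£128,000) is divided into 2 shares of £64,000: Wyatt and Anna each take £64,000.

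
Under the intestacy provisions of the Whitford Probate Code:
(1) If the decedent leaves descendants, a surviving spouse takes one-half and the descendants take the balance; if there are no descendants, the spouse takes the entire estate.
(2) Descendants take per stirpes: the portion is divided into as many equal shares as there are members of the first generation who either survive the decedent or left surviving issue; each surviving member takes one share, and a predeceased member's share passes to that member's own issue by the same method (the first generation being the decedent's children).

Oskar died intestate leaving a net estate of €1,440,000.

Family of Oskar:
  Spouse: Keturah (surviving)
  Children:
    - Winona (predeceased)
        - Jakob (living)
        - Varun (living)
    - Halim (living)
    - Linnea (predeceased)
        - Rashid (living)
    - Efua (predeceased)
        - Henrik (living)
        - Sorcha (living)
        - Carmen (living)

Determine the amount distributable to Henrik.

Henrik receives €60,000.

Keturah takes one-half of €1,440,000 = €720,000. The remaining €720,000 passes to the descendants.
The descendants' portion (€720,000) is divided into 4 shares of €180,000: Halim takes €180,000; Winona's €180,000 share passes to Winona's issue; Linnea's €180,000 share passes to Linnea's issue; Efua's €180,000 share passes to Efua's issue.
Winona's share (€180,000) is divided into 2 shares of €90,000: Jakob and Varun each take €90,000.
Linnea's share (€180,000) passes entirely to Rashid.
Efua's share (€180,000) is divided into 3 shares of €60,000: Henrik, Sorcha, and Carmen each take €60,000.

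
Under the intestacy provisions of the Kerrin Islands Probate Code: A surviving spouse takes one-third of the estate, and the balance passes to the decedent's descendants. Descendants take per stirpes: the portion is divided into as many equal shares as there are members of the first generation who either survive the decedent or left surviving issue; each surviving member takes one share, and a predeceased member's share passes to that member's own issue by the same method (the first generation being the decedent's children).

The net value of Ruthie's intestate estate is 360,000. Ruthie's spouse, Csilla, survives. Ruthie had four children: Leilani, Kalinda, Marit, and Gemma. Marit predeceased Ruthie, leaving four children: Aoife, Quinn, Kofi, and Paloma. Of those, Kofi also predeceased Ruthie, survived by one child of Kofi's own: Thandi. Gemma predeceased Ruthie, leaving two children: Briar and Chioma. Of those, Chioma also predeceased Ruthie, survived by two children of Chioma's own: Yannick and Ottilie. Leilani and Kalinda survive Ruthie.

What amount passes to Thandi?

Csilla takes one-third of 360,000 = 120,000. The remaining 240,000 passes to the descendants.
The descendants' portion (240,000) is divided into 4 shares of 60,000: Leilani and Kalinda each take 60,000; Marit's 60,000 share passes to Marit's issue; Gemma's 60,000 share passes to Gemma's issue.
Marit's share (60,000) is divided into 4 shares of 15,000: Aoife, Quinn, and Paloma each take 15,000; Kofi's 15,000 share passes to Kofi's issue.
Kofi's share (15,000) passes entirely to Thandi.
Gemma's share (60,000) is divided into 2 shares of 30,000: Briar takes 30,000; Chioma's 30,000 share passes to Chioma's issue.
Chioma's share (30,000) is divided into 2 shares of 15,000: Yannick and Ottilie each take 15,000.

Thandi receives 15,000.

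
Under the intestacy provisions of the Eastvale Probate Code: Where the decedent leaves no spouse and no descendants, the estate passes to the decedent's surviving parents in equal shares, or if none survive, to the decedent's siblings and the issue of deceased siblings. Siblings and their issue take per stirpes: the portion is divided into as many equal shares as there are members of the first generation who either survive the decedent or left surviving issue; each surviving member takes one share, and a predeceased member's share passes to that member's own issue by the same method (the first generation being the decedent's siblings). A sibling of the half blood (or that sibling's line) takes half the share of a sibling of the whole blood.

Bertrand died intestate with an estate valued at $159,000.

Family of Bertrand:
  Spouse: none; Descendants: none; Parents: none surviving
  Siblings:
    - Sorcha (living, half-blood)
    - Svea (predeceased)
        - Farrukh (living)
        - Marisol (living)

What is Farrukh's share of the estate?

The entire $159,000 passes to the siblings and their issue.
Counting each half-blood sibling's line as half a unit, there are 3/2 units in $159,000, so one unit is $106,000. Whole-blood lines (Svea) take $106,000 each; half-blood lines (Sorcha) take $53,000 each.
Svea's share ($106,000) is divided into 2 shares of $53,000: Farrukh and Marisol each take $53,000.

Farrukh receives $53,000.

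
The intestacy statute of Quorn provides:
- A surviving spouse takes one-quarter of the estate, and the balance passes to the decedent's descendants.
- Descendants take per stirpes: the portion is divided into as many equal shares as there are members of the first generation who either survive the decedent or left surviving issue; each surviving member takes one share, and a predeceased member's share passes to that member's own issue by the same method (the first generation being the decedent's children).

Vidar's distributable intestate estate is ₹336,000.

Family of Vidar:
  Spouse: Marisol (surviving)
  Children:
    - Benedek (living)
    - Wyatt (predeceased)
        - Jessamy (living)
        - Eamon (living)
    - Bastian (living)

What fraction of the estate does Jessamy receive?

Marisol takes one-quarter of ₹336,000 = ₹84,000. The remaining ₹252,000 passes to the descendants.
The descendants' portion (₹252,000) is divided into 3 shares of ₹84,000: Benedek and Bastian each take ₹84,000; Wyatt's ₹84,000 share passes to Wyatt's issue.
Wyatt's share (₹84,000) is divided into 2 shares of ₹42,000: Jessamy and Eamon each take ₹42,000.

Jessamy receives 1/8 of the estate.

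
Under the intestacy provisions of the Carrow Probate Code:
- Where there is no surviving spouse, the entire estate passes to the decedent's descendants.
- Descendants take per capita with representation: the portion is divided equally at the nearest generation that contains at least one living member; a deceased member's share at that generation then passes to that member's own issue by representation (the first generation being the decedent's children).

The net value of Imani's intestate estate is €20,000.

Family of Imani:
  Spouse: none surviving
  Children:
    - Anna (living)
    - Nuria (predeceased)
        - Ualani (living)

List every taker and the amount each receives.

The entire €20,000 passes to the descendants.
That amount (€20,000) is divided into 2 shares of €10,000: Anna takes €10,000; Nuria's €10,000 share passes to Nuria's issue.
Nuria's share (€10,000) passes entirely to Ualani.

Anna: €10,000; Ualani: €10,000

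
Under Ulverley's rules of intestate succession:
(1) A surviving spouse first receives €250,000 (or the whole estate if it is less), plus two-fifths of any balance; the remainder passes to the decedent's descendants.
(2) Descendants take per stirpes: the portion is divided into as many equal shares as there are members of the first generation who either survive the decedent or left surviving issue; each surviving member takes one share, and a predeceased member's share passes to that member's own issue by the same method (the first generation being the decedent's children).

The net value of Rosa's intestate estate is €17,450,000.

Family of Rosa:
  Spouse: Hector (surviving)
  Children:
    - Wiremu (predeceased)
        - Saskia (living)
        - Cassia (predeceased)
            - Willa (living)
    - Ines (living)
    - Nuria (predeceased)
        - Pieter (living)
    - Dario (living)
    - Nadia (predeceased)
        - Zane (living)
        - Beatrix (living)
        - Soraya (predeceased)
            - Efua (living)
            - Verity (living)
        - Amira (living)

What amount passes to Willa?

Willa receives €1,032,000.

Hector first takes €250,000, leaving a balance of €17,200,000. Hector then takes two-fifths of the balance (€6,880,000), for a total of €7,130,000. The remaining €10,320,000 passes to the descendants.
The descendants' portion (€10,320,000) is divided into 5 shares of €2,064,000: Ines and Dario each take €2,064,000; Wiremu's €2,064,000 share passes to Wiremu's issue; Nuria's €2,064,000 share passes to Nuria's issue; Nadia's €2,064,000 share passes to Nadia's issue.
Wiremu's share (€2,064,000) is divided into 2 shares of €1,032,000: Saskia takes €1,032,000; Cassia's €1,032,000 share passes to Cassia's issue.
Cassia's share (€1,032,000) passes entirely to Willa.
Nuria's share (€2,064,000) passes entirely to Pieter.
Nadia's share (€2,064,000) is divided into 4 shares of €516,000: Zane, Beatrix, and Amira each take €516,000; Soraya's €516,000 share passes to Soraya's issue.
Soraya's share (€516,000) is divided into 2 shares of €258,000: Efua and Verity each take €258,000.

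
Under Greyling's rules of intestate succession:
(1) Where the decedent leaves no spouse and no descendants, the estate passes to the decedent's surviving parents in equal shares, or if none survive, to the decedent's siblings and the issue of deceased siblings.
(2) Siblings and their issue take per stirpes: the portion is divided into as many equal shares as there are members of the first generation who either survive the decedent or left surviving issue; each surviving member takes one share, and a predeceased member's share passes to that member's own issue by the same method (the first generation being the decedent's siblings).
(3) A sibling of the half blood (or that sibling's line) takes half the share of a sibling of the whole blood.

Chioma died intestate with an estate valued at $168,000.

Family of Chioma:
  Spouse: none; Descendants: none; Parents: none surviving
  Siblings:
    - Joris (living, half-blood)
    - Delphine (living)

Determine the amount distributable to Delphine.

The entire $168,000 passes to the siblings and their issue.
Counting each half-blood sibling's line as half a unit, there are 3/2 units in $168,000, so one unit is $112,000. Whole-blood lines (Delphine) take $112,000 each; half-blood lines (Joris) take $56,000 each.

Delphine receives $112,000.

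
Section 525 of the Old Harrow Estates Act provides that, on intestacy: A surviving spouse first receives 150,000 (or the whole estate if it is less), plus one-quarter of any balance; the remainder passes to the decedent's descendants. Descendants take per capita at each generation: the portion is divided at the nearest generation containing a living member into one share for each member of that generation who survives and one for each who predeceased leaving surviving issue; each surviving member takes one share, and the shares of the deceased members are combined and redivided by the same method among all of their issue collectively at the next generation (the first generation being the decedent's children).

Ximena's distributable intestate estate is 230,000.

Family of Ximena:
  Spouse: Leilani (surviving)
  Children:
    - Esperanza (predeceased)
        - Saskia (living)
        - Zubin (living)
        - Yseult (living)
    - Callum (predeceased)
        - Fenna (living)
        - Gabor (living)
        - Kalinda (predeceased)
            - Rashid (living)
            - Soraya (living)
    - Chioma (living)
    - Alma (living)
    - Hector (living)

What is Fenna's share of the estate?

Fenna receives 4,000.

Leilani first takes 150,000, leaving a balance of 80,000. Leilani then takes one-quarter of the balance (20,000), for a total of 170,000. The remaining 60,000 passes to the descendants.
The descendants' portion (60,000) is divided at the children's generation into 5 shares of 12,000. Chioma, Alma, and Hector each take 12,000. The 2 shares of the deceased (Esperanza and Callum) are combined into a pool of 24,000.
That pool (24,000) is divided at the grandchildren's generation into 6 shares of 4,000. Saskia, Zubin, Yseult, Fenna, and Gabor each take 4,000. The remaining share for the deceased Kalinda (4,000) is carried to the next generation.
That pool (4,000) is divided at the great-grandchildren's generation equally among Rashid and Soraya: 2,000 each.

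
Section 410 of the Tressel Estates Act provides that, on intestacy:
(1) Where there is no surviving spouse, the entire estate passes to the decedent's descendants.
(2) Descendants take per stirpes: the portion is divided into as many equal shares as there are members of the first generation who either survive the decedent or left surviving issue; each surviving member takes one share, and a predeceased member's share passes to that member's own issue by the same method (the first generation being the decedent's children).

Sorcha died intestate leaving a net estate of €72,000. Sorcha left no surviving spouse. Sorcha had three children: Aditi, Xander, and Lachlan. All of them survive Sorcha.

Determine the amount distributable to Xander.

Xander receives €24,000.

The entire €72,000 passes to the descendants.
That amount (€72,000) is divided into 3 shares of €24,000: Aditi, Xander, and Lachlan each take €24,000.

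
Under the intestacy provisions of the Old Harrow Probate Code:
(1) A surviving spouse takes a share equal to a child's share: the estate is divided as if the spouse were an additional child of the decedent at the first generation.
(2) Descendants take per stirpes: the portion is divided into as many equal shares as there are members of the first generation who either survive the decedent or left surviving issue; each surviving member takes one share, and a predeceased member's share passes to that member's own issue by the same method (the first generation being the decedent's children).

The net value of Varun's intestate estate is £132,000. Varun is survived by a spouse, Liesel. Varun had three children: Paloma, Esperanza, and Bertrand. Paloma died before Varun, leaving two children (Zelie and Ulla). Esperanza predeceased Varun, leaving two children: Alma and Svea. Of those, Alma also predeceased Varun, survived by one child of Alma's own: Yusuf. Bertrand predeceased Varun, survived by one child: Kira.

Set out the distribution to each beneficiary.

Liesel: £33,000; Zelie: £16,500; Ulla: £16,500; Yusuf: £16,500; Svea: £16,500; Kira: £33,000

The spouse counts as an additional share at the children's level, so there are 4 primary shares of £33,000. Liesel takes one such share (£33,000).
The children's combined portion (£99,000) is divided into 3 shares of £33,000: Paloma's £33,000 share passes to Paloma's issue; Esperanza's £33,000 share passes to Esperanza's issue; Bertrand's £33,000 share passes to Bertrand's issue.
Paloma's share (£33,000) is divided into 2 shares of £16,500: Zelie and Ulla each take £16,500.
Esperanza's share (£33,000) is divided into 2 shares of £16,500: Svea takes £16,500; Alma's £16,500 share passes to Alma's issue.
Alma's share (£16,500) passes entirely to Yusuf.
Bertrand's share (£33,000) passes entirely to Kira.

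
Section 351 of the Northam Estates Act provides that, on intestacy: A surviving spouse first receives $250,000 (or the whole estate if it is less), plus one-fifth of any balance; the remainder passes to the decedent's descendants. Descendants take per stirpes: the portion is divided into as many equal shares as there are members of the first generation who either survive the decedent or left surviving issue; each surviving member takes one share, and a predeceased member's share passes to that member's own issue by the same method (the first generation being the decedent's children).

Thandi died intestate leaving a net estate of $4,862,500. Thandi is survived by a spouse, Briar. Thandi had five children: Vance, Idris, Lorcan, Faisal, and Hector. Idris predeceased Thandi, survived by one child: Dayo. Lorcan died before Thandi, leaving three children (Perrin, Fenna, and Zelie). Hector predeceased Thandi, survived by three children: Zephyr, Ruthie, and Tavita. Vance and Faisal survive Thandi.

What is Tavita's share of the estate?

Tavita receives $246,000.

Briar first takes $250,000, leaving a balance of $4,612,500. Briar then takes one-fifth of the balance ($922,500), for a total of $1,172,500. The remaining $3,690,000 passes to the descendants.
The descendants' portion ($3,690,000) is divided into 5 shares of $738,000: Vance and Faisal each take $738,000; Idris's $738,000 share passes to Idris's issue; Lorcan's $738,000 share passes to Lorcan's issue; Hector's $738,000 share passes to Hector's issue.
Idris's share ($738,000) passes entirely to Dayo.
Lorcan's share ($738,000) is divided into 3 shares of $246,000: Perrin, Fenna, and Zelie each take $246,000.
Hector's share ($738,000) is divided into 3 shares of $246,000: Zephyr, Ruthie, and Tavita each take $246,000.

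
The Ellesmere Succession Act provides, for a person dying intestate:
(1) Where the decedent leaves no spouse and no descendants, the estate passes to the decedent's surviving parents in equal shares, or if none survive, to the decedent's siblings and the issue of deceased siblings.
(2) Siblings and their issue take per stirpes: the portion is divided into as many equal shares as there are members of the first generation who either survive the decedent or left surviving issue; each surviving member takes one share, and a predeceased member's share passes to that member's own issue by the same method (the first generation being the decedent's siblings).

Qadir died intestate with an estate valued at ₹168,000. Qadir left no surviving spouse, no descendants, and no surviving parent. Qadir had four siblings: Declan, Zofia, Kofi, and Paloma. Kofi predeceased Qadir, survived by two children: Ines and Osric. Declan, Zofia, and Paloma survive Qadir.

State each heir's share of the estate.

The entire ₹168,000 passes to the siblings and their issue.
That amount (₹168,000) is divided into 4 shares of ₹42,000: Declan, Zofia, and Paloma each take ₹42,000; Kofi's ₹42,000 share passes to Kofi's issue.
Kofi's share (₹42,000) is divided into 2 shares of ₹21,000: Ines and Osric each take ₹21,000.

Declan: ₹42,000; Zofia: ₹42,000; Ines: ₹21,000; Osric: ₹21,000; Paloma: ₹42,000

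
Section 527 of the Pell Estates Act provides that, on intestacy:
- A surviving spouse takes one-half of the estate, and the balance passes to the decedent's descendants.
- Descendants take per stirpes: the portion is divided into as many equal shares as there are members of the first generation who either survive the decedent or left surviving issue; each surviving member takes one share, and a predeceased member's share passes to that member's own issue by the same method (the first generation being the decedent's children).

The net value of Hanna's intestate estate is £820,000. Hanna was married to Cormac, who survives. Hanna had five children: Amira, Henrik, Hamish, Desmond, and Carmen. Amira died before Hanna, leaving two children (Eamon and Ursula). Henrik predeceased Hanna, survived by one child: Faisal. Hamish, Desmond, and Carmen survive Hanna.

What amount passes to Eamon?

Cormac takes one-half of £820,000 = £410,000. The remaining £410,000 passes to the descendants.
The descendants' portion (£410,000) is divided into 5 shares of £82,000: Hamish, Desmond, and Carmen each take £82,000; Amira's £82,000 share passes to Amira's issue; Henrik's £82,000 share passes to Henrik's issue.
Amira's share (£82,000) is divided into 2 shares of £41,000: Eamon and Ursula each take £41,000.
Henrik's share (£82,000) passes entirely to Faisal.

Eamon receives £41,000.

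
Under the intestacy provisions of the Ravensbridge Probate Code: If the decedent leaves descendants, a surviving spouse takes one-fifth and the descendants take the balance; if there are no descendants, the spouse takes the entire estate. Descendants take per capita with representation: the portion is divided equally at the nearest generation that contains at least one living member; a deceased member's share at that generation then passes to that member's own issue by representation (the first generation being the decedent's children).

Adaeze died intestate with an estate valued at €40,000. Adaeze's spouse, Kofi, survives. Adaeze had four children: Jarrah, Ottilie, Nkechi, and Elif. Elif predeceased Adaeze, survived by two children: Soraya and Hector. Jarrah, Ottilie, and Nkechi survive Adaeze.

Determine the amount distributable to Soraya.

Soraya receives €4,000.

Kofi takes one-fifth of €40,000 = €8,000. The remaining €32,000 passes to the descendants.
The descendants' portion (€32,000) is divided into 4 shares of €8,000: Jarrah, Ottilie, and Nkechi each take €8,000; Elif's €8,000 share passes to Elif's issue.
Elif's share (€8,000) is divided into 2 shares of €4,000: Soraya and Hector each take €4,000.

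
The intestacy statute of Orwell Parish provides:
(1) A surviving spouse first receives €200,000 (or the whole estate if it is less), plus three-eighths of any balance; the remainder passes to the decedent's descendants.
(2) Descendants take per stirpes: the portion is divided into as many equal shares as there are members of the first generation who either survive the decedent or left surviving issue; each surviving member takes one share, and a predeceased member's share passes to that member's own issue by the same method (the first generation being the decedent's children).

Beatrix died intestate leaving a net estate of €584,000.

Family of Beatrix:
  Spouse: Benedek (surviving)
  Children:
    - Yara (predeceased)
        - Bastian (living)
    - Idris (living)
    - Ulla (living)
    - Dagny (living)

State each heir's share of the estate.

Benedek first takes €200,000, leaving a balance of €384,000. Benedek then takes three-eighths of the balance (€144,000), for a total of €344,000. The remaining €240,000 passes to the descendants.
The descendants' portion (€240,000) is divided into 4 shares of €60,000: Idris, Ulla, and Dagny each take €60,000; Yara's €60,000 share passes to Yara's issue.
Yara's share (€60,000) passes entirely to Bastian.

Benedek: €344,000; Bastian: €60,000; Idris: €60,000; Ulla: €60,000; Dagny: €60,000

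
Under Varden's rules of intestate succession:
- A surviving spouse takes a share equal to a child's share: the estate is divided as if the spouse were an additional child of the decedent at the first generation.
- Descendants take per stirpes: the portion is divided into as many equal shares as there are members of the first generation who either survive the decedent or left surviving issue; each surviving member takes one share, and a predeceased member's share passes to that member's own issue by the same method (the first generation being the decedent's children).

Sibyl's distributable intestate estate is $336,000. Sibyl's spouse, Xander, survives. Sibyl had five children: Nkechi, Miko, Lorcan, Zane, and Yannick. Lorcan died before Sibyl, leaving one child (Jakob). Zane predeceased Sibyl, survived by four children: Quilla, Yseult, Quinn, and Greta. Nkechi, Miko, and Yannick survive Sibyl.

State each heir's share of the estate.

Xander: $56,000; Nkechi: $56,000; Miko: $56,000; Jakob: $56,000; Quilla: $14,000; Yseult: $14,000; Quinn: $14,000; Greta: $14,000; Yannick: $56,000

The spouse counts as an additional share at the children's level, so there are 6 primary shares of $56,000. Xander takes one such share ($56,000).
The children's combined portion ($280,000) is divided into 5 shares of $56,000: Nkechi, Miko, and Yannick each take $56,000; Lorcan's $56,000 share passes to Lorcan's issue; Zane's $56,000 share passes to Zane's issue.
Lorcan's share ($56,000) passes entirely to Jakob.
Zane's share ($56,000) is divided into 4 shares of $14,000: Quilla, Yseult, Quinn, and Greta each take $14,000.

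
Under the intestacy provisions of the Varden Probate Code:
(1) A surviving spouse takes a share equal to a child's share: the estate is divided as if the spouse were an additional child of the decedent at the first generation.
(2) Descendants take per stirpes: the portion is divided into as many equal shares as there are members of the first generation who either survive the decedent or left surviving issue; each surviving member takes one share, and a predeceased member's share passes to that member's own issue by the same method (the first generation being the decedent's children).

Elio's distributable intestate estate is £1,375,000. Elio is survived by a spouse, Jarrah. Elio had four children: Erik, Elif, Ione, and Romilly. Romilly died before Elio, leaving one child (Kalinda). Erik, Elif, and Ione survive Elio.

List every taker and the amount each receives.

Jarrah: £275,000; Erik: £275,000; Elif: £275,000; Ione: £275,000; Kalinda: £275,000

The spouse counts as an additional share at the children's level, so there are 5 primary shares of £275,000. Jarrah takes one such share (£275,000).
The children's combined portion (£1,100,000) is divided into 4 shares of £275,000: Erik, Elif, and Ione each take £275,000; Romilly's £275,000 share passes to Romilly's issue.
Romilly's share (£275,000) passes entirely to Kalinda.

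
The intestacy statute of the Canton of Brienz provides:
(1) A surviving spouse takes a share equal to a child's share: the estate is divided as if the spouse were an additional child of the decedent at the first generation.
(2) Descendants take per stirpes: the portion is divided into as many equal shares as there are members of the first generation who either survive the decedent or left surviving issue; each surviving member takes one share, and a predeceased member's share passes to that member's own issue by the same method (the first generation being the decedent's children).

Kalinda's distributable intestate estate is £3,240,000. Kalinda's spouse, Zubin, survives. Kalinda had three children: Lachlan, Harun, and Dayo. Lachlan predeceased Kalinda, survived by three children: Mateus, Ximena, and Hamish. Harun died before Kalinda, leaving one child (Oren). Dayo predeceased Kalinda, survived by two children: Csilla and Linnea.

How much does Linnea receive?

The spouse counts as an additional share at the children's level, so there are 4 primary shares of £810,000. Zubin takes one such share (£810,000).
The children's combined portion (£2,430,000) is divided into 3 shares of £810,000: Lachlan's £810,000 share passes to Lachlan's issue; Harun's £810,000 share passes to Harun's issue; Dayo's £810,000 share passes to Dayo's issue.
Lachlan's share (£810,000) is divided into 3 shares of £270,000: Mateus, Ximena, and Hamish each take £270,000.
Harun's share (£810,000) passes entirely to Oren.
Dayo's share (£810,000) is divided into 2 shares of £405,000: Csilla and Linnea each take £405,000.

Linnea receives £405,000.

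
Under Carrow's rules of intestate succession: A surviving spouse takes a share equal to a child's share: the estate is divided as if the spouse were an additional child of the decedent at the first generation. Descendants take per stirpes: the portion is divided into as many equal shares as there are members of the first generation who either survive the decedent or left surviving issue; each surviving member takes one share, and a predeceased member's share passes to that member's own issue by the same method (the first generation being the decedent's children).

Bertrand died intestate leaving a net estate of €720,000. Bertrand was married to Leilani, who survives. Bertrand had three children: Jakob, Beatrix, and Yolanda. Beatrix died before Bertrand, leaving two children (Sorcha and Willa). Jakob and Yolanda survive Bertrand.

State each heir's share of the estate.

The spouse counts as an additional share at the children's level, so there are 4 primary shares of €180,000. Leilani takes one such share (€180,000).
The children's combined portion (€540,000) is divided into 3 shares of €180,000: Jakob and Yolanda each take €180,000; Beatrix's €180,000 share passes to Beatrix's issue.
Beatrix's share (€180,000) is divided into 2 shares of €90,000: Sorcha and Willa each take €90,000.

Leilani: €180,000; Jakob: €180,000; Sorcha: €90,000; Willa: €90,000; Yolanda: €180,000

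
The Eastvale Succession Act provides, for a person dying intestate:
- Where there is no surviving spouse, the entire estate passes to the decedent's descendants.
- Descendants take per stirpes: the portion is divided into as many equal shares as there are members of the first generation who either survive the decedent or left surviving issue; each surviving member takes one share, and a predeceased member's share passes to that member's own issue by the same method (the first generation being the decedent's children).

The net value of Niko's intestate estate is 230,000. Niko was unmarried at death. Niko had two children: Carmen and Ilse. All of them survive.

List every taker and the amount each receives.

Carmen: 115,000; Ilse: 115,000

The entire 230,000 passes to the descendants.
That amount (230,000) is divided into 2 shares of 115,000: Carmen and Ilse each take 115,000.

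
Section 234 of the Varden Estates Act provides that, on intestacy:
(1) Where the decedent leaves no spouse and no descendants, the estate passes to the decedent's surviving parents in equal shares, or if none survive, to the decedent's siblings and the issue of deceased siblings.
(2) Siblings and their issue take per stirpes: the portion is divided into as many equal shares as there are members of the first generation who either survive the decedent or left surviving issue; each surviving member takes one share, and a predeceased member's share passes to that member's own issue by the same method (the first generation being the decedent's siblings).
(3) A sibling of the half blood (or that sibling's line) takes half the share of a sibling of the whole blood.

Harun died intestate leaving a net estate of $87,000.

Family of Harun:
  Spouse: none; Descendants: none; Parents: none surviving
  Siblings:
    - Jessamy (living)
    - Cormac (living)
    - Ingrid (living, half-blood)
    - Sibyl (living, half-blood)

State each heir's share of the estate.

Jessamy: $29,000; Cormac: $29,000; Ingrid: $14,500; Sibyl: $14,500

The entire $87,000 passes to the siblings and their issue.
Counting each half-blood sibling's line as half a unit, there are 3 units in $87,000, so one unit is $29,000. Whole-blood lines (Jessamy and Cormac) take $29,000 each; half-blood lines (Ingrid and Sibyl) take $14,500 each.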